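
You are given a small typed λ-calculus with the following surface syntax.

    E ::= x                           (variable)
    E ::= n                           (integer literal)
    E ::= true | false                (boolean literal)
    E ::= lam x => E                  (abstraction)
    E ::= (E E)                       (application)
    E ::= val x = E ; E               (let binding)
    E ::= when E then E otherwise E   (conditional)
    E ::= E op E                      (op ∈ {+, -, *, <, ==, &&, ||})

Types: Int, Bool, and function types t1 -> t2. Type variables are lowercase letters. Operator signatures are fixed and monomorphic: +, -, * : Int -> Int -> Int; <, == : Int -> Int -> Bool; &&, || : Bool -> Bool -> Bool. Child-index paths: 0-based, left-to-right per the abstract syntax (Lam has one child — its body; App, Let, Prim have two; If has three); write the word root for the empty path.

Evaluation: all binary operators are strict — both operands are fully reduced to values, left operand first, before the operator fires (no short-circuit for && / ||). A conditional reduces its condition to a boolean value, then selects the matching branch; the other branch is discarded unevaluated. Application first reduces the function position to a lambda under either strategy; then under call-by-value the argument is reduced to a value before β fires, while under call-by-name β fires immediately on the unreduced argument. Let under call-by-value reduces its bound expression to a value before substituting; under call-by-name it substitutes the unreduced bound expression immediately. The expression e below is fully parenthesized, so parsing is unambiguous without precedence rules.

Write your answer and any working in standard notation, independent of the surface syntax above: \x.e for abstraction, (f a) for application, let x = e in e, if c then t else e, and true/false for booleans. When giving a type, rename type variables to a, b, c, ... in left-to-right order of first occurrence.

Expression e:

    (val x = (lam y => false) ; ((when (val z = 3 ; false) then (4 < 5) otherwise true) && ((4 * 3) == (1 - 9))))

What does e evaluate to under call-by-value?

Trace:
step 0: (let x = (\y.false) in ((if (let z = 3 in false) then (4 < 5) else true) && ((4 * 3) == (1 - 9))))
step 1: [let@root] ((if (let z = 3 in false) then (4 < 5) else true) && ((4 * 3) == (1 - 9)))
step 2: [let@0.0] ((if false then (4 < 5) else true) && ((4 * 3) == (1 - 9)))
step 3: [if@0] (true && ((4 * 3) == (1 - 9)))
step 4: [delta@1.0] (true && (12 == (1 - 9)))
step 5: [delta@1.1] (true && (12 == -8))
step 6: [delta@1] (true && false)
step 7: [delta@root] false

Answer: false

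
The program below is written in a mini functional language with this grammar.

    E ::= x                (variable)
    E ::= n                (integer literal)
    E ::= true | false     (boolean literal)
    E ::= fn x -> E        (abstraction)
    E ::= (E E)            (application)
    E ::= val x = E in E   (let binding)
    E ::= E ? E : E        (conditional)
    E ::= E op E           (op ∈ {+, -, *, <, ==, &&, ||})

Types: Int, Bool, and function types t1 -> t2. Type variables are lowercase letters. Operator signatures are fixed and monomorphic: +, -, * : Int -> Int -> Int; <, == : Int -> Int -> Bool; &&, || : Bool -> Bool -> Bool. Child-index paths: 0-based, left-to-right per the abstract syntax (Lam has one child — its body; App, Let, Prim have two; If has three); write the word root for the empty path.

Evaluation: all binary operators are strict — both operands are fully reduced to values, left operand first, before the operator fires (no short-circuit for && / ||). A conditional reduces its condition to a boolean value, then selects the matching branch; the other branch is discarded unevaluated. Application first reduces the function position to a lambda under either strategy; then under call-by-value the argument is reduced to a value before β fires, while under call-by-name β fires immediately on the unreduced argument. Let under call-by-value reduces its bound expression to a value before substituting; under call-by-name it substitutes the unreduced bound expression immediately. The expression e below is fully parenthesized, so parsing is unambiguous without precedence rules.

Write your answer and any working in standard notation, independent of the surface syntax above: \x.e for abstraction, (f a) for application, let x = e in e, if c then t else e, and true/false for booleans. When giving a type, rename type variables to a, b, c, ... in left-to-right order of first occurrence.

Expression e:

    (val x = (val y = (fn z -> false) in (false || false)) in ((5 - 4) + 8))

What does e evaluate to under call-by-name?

Trace:
step 0: (let x = (let y = (\z.false) in (false || false)) in ((5 - 4) + 8))
step 1: [let@root] ((5 - 4) + 8)
step 2: [delta@0] (1 + 8)
step 3: [delta@root] 9

Answer: 9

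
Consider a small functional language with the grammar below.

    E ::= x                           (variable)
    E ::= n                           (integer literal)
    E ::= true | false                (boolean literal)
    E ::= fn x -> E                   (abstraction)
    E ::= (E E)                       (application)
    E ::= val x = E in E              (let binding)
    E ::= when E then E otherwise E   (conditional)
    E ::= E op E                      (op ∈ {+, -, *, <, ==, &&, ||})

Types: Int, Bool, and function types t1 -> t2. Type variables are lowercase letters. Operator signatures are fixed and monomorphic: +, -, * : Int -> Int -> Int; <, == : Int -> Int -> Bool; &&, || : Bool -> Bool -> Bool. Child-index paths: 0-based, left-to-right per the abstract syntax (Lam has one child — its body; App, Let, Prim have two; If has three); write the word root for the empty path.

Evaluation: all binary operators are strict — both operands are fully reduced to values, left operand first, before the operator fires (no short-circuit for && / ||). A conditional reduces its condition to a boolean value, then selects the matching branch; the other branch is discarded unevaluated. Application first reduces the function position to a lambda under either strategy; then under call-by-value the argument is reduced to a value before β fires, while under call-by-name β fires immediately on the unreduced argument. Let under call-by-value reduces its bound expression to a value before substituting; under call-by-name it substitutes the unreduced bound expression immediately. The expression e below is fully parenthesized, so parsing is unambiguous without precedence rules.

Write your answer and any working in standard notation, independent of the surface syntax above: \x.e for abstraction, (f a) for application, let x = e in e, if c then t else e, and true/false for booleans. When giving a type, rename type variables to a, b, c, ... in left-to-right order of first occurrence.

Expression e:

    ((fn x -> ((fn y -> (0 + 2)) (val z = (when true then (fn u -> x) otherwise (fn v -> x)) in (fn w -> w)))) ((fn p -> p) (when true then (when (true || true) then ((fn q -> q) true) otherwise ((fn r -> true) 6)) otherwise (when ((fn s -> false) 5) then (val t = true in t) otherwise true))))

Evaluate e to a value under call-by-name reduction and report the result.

Answer: 2

Trace:
step 0: ((\x.((\y.(0 + 2)) (let z = (if true then (\u.x) else (\v.x)) in (\w.w)))) ((\p.p) (if true then (if (true || true) then ((\q.q) true) else ((\r.true) 6)) else (if ((\s.false) 5) then (let t = true in t) else true))))
step 1: [beta@root] ((\y.(0 + 2)) (let z = (if true then (\u.((\p.p) (if true then (if (true || true) then ((\q.q) true) else ((\r.true) 6)) else (if ((\s.false) 5) then (let t = true in t) else true)))) else (\v.((\p.p) (if true then (if (true || true) then ((\q.q) true) else ((\r.true) 6)) else (if ((\s.false) 5) then (let t = true in t) else true))))) in (\w.w)))
step 2: [beta@root] (0 + 2)
step 3: [delta@root] 2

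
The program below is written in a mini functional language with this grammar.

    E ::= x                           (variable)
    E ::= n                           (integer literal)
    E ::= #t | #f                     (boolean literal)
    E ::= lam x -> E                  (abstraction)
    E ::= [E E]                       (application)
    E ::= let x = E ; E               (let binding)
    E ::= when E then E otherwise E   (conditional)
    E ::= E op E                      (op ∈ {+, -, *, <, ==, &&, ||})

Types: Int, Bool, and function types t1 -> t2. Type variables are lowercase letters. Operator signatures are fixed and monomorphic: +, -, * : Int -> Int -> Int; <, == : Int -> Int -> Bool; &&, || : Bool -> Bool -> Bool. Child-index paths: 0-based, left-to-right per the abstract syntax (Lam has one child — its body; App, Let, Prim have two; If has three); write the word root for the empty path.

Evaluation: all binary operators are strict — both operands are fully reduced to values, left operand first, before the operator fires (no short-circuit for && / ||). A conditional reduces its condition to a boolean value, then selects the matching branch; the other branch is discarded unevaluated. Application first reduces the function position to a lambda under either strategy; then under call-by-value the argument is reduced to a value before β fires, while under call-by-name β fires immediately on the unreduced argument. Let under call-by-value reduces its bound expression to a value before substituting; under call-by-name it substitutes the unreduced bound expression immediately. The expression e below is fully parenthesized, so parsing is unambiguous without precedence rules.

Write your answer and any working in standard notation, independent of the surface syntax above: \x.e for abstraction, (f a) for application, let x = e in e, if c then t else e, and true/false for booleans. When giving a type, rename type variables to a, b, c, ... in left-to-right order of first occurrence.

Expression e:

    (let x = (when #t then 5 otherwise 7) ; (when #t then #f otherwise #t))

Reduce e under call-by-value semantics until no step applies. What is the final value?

Working:
step 0: (let x = (if true then 5 else 7) in (if true then false else true))
step 1: [if@0] (let x = 5 in (if true then false else true))
step 2: [let@root] (if true then false else true)
step 3: [if@root] false

Answer: false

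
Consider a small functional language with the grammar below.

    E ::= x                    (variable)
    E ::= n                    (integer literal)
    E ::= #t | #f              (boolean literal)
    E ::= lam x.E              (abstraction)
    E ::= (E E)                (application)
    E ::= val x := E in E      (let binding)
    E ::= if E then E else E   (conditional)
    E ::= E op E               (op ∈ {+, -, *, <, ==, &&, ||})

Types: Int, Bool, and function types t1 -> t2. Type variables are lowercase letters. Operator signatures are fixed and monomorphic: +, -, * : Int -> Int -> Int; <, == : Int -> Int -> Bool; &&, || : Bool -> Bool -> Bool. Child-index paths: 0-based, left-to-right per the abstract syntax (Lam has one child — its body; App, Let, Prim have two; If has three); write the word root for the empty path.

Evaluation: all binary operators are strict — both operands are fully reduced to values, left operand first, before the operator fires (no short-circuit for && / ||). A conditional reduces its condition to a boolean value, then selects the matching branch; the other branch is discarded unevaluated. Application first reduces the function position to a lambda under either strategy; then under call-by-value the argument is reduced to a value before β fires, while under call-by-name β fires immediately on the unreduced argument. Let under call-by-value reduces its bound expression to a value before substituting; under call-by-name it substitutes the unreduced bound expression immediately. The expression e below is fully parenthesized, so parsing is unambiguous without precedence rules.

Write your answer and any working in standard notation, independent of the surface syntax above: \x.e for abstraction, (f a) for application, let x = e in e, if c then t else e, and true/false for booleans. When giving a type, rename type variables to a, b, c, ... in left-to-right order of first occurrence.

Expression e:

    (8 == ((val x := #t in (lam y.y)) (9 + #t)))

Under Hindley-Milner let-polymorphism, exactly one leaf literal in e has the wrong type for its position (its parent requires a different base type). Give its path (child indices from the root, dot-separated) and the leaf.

Derivation:
  unify Int ~ Int
let x : Bool
y : a
\y._ : a -> a
  unify Int ~ Int
  unify Bool ~ Int
  FAIL: mismatch Bool ~ Int

Answer: 1.1.1 : true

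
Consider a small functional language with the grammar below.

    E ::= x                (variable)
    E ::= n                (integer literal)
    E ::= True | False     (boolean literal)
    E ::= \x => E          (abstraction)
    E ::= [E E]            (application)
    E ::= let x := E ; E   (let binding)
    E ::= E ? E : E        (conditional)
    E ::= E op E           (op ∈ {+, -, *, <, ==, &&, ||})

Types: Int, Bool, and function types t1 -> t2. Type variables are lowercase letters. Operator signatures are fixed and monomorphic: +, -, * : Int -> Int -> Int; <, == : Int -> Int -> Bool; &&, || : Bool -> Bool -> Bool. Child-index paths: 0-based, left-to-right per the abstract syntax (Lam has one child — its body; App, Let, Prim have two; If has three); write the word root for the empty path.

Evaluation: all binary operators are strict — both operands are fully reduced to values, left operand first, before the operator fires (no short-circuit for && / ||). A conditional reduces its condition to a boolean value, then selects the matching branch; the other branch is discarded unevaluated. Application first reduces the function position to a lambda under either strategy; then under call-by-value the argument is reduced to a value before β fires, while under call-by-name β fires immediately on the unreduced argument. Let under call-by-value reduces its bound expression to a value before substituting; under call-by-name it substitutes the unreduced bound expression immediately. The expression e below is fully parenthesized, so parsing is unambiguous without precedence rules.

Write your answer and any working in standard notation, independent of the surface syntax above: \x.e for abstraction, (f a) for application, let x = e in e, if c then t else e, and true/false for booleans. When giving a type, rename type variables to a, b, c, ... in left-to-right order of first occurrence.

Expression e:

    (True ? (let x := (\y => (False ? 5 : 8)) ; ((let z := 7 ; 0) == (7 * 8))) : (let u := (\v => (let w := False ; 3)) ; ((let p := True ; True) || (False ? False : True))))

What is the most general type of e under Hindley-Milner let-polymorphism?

Answer: Bool

Trace:
  unify Bool ~ Bool
  unify Bool ~ Bool
  unify Int ~ Int
\y._ : a -> Int
let x : forall. a -> Int
let z : Int
  unify Int ~ Int
  unify Int ~ Int
  unify Int ~ Int
  unify Int ~ Int
let w : Bool
\v._ : b -> Int
let u : forall. b -> Int
let p : Bool
  unify Bool ~ Bool
  unify Bool ~ Bool
  unify Bool ~ Bool
  unify Bool ~ Bool
  unify Bool ~ Bool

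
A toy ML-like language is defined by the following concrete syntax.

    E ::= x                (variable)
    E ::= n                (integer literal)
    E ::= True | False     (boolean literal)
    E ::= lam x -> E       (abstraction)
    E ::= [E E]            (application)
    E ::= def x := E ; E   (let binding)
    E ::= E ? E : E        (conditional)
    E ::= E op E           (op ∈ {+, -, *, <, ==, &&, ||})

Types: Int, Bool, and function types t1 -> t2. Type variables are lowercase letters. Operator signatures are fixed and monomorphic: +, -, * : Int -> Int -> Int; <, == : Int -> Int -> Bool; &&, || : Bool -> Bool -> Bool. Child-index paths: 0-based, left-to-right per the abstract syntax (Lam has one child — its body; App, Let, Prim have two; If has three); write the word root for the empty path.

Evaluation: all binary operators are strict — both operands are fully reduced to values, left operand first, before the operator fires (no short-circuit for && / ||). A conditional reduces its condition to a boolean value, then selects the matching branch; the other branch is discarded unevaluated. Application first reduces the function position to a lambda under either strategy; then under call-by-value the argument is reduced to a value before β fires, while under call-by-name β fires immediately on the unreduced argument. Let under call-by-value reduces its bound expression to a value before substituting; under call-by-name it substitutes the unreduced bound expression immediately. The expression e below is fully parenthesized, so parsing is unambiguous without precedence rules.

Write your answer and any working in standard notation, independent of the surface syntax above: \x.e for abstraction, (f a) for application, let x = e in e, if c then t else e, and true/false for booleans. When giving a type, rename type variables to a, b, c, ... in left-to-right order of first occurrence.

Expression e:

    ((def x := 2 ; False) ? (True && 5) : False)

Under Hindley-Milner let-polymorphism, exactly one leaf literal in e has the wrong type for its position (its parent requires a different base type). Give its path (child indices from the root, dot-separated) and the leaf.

Answer: 1.1 : 5

Derivation:
let x : Int
  unify Bool ~ Bool
  unify Bool ~ Bool
  unify Int ~ Bool
  FAIL: mismatch Int ~ Bool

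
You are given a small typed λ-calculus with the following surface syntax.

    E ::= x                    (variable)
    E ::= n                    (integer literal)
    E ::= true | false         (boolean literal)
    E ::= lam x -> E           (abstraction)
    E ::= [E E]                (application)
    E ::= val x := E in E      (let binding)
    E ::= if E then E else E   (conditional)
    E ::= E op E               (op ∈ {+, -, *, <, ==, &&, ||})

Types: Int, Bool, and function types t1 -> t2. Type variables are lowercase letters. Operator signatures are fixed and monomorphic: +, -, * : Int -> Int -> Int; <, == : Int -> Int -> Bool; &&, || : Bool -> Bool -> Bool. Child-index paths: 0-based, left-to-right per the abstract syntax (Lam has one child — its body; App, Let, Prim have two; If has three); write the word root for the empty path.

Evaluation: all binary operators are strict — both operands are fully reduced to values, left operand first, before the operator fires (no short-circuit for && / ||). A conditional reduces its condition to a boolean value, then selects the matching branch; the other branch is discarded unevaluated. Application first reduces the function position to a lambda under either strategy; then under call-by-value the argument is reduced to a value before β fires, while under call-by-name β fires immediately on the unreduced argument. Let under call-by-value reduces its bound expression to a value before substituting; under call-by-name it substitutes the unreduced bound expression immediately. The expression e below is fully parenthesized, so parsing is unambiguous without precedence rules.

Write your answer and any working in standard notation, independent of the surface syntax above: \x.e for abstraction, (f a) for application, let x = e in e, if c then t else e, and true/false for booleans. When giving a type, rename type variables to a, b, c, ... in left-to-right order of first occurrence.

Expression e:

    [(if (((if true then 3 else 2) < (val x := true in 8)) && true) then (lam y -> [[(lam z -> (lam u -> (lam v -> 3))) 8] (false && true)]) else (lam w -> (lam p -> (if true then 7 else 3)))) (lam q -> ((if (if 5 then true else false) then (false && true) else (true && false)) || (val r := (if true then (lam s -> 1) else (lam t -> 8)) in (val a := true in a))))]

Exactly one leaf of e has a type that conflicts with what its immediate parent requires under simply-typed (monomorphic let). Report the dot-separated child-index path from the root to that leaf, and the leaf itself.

Working:
  unify Bool ~ Bool
  unify Int ~ Int
  unify Int ~ Int
let x : Bool
  unify Int ~ Int
  unify Bool ~ Bool
  unify Bool ~ Bool
  unify Bool ~ Bool
\v._ : d -> Int
\u._ : c -> d -> Int
\z._ : b -> c -> d -> Int
  unify b -> c -> d -> Int ~ Int -> e
  unify b ~ Int
  unify c -> d -> Int ~ e
_ _ : c -> d -> Int
  unify Bool ~ Bool
  unify Bool ~ Bool
  unify c -> d -> Int ~ Bool -> f
  unify c ~ Bool
  unify d -> Int ~ f
_ _ : d -> Int
\y._ : a -> d -> Int
  unify Bool ~ Bool
  unify Int ~ Int
\p._ : h -> Int
\w._ : g -> h -> Int
  unify a -> d -> Int ~ g -> h -> Int
  unify a ~ g
  unify d -> Int ~ h -> Int
  unify d ~ h
  unify Int ~ Int
  unify Int ~ Bool
  FAIL: mismatch Int ~ Bool

Answer: 1.0.0.0.0 : 5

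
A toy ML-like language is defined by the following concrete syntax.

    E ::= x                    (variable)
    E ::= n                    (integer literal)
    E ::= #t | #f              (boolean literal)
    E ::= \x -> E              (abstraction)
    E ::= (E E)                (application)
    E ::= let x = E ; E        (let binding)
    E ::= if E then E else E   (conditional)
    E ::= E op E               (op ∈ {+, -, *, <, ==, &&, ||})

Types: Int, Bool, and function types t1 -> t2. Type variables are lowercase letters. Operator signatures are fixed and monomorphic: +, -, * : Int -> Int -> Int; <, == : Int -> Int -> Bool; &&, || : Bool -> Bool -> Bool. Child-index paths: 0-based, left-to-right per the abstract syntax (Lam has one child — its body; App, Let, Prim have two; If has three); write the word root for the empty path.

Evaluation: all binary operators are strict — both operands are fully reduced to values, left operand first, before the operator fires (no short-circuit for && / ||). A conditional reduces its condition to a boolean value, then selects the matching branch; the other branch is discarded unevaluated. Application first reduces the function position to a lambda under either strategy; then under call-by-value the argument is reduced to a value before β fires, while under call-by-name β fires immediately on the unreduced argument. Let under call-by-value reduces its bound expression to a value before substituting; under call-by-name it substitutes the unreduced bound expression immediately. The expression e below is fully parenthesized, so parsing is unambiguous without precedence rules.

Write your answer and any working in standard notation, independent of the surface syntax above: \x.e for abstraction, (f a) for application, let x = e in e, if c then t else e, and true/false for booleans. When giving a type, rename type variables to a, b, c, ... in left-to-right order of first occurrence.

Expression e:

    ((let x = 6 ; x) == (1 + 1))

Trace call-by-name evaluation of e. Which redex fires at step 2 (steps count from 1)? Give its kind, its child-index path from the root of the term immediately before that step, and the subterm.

Answer: delta at 1 : (1 + 1)

Derivation:
step 0: ((let x = 6 in x) == (1 + 1))
step 1: [let@0] (6 == (1 + 1))
step 2: [delta@1] (6 == 2)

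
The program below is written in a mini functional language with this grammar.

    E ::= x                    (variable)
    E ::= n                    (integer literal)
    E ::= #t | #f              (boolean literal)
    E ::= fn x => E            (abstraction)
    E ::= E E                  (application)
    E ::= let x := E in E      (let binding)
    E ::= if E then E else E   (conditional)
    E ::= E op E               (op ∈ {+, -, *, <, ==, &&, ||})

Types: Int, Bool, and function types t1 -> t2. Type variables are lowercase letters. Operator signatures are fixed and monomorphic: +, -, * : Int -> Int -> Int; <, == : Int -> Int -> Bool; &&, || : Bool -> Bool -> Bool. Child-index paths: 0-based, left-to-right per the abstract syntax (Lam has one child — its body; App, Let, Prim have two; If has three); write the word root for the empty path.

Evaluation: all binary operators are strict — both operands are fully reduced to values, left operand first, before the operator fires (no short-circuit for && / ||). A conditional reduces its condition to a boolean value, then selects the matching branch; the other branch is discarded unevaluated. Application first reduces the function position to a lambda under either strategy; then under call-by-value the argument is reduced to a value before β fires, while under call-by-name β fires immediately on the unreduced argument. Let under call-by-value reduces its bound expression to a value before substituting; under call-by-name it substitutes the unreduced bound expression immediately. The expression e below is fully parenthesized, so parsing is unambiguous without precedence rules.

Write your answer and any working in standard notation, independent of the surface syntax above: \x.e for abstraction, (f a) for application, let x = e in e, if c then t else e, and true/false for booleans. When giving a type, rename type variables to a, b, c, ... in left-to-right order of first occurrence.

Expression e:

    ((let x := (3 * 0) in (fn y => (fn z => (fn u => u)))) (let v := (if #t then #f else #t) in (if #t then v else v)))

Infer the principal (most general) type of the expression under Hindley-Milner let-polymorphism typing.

Answer: a -> b -> b

Derivation:
  unify Int ~ Int
  unify Int ~ Int
let x : Int
u : c
\u._ : c -> c
\z._ : b -> c -> c
\y._ : a -> b -> c -> c
  unify Bool ~ Bool
  unify Bool ~ Bool
let v : Bool
  unify Bool ~ Bool
v : Bool
v : Bool
  unify Bool ~ Bool
  unify a -> b -> c -> c ~ Bool -> d
  unify a ~ Bool
  unify b -> c -> c ~ d
_ _ : b -> c -> c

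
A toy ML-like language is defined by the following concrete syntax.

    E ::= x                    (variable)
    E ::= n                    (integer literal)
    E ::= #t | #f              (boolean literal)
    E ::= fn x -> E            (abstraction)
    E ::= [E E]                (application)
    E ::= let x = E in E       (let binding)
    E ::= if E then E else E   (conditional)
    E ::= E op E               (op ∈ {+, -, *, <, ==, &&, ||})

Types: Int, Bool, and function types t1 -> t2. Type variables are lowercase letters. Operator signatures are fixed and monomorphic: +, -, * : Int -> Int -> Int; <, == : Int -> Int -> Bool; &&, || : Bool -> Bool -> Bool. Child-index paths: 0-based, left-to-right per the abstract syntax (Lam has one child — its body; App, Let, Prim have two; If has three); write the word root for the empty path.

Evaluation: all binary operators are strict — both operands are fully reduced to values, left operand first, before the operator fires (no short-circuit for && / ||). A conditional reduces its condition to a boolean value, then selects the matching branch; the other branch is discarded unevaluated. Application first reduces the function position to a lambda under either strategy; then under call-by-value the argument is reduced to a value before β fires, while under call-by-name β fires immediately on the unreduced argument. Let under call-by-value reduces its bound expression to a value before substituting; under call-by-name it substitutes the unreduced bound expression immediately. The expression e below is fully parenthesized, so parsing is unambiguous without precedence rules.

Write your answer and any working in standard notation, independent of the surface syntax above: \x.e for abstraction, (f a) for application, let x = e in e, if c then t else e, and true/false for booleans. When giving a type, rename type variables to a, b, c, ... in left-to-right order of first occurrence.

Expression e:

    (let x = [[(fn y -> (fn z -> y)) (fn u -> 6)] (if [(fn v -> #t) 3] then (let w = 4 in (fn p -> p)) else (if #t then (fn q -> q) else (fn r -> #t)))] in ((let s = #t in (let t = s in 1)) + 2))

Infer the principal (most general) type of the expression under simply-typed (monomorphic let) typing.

Answer: Int

Derivation:
y : a
\z._ : b -> a
\y._ : a -> b -> a
\u._ : c -> Int
  unify a -> b -> a ~ (c -> Int) -> d
  unify a ~ c -> Int
  unify b -> c -> Int ~ d
_ _ : b -> c -> Int
\v._ : e -> Bool
  unify e -> Bool ~ Int -> f
  unify e ~ Int
  unify Bool ~ f
_ _ : Bool
  unify Bool ~ Bool
let w : Int
p : g
\p._ : g -> g
  unify Bool ~ Bool
q : h
\q._ : h -> h
\r._ : i -> Bool
  unify h -> h ~ i -> Bool
  unify h ~ i
  unify i ~ Bool
  unify g -> g ~ Bool -> Bool
  unify g ~ Bool
  unify Bool ~ Bool
  unify b -> c -> Int ~ (Bool -> Bool) -> j
  unify b ~ Bool -> Bool
  unify c -> Int ~ j
_ _ : c -> Int
let x : c -> Int
let s : Bool
s : Bool
let t : Bool
  unify Int ~ Int
  unify Int ~ Int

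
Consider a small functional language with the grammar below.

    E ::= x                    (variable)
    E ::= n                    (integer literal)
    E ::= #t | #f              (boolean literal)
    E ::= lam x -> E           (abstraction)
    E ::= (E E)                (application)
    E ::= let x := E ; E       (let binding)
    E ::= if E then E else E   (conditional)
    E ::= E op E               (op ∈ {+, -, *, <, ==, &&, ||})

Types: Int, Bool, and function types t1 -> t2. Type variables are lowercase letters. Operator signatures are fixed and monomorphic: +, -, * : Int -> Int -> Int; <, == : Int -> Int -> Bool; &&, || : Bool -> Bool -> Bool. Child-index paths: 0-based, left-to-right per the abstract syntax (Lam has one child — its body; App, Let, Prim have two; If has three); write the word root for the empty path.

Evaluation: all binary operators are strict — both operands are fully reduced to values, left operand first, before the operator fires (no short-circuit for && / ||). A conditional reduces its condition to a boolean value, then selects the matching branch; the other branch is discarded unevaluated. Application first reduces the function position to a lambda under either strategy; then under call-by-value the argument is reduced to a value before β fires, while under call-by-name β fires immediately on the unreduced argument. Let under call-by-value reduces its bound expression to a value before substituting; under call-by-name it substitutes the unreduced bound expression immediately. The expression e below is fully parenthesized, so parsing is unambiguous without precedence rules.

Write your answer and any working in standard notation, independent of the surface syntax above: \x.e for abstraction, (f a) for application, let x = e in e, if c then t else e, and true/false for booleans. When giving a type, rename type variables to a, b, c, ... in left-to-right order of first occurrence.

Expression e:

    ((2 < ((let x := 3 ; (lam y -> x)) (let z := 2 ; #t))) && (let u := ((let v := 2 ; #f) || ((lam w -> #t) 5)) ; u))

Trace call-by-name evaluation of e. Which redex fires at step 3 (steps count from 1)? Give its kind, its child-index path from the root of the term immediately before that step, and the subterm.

Working:
step 0: ((2 < ((let x = 3 in (\y.x)) (let z = 2 in true))) && (let u = ((let v = 2 in false) || ((\w.true) 5)) in u))
step 1: [let@0.1.0] ((2 < ((\y.3) (let z = 2 in true))) && (let u = ((let v = 2 in false) || ((\w.true) 5)) in u))
step 2: [beta@0.1] ((2 < 3) && (let u = ((let v = 2 in false) || ((\w.true) 5)) in u))
step 3: [delta@0] (true && (let u = ((let v = 2 in false) || ((\w.true) 5)) in u))

Answer: delta at 0 : (2 < 3)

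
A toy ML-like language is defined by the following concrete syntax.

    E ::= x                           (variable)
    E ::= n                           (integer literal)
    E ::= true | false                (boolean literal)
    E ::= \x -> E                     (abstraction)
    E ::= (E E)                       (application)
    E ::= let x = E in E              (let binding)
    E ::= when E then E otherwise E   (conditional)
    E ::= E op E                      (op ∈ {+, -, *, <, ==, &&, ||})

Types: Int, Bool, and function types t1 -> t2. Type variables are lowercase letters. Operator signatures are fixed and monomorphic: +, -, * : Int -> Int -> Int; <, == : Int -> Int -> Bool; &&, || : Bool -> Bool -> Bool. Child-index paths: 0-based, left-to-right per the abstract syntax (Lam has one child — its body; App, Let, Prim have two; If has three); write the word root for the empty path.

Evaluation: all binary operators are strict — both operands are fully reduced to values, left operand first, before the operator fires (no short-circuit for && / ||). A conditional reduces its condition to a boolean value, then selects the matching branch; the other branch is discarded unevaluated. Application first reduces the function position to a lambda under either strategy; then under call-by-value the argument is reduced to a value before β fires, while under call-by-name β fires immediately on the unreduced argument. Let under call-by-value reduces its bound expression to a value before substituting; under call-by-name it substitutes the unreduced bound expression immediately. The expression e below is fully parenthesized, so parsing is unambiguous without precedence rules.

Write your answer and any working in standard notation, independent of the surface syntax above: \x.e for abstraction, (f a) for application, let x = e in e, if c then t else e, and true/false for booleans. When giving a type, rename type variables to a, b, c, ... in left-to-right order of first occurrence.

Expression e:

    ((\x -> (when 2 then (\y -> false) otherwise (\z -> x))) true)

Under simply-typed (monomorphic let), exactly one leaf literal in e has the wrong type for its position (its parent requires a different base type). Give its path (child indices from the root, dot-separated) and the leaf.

Derivation:
  unify Int ~ Bool
  FAIL: mismatch Int ~ Bool

Answer: 0.0.0 : 2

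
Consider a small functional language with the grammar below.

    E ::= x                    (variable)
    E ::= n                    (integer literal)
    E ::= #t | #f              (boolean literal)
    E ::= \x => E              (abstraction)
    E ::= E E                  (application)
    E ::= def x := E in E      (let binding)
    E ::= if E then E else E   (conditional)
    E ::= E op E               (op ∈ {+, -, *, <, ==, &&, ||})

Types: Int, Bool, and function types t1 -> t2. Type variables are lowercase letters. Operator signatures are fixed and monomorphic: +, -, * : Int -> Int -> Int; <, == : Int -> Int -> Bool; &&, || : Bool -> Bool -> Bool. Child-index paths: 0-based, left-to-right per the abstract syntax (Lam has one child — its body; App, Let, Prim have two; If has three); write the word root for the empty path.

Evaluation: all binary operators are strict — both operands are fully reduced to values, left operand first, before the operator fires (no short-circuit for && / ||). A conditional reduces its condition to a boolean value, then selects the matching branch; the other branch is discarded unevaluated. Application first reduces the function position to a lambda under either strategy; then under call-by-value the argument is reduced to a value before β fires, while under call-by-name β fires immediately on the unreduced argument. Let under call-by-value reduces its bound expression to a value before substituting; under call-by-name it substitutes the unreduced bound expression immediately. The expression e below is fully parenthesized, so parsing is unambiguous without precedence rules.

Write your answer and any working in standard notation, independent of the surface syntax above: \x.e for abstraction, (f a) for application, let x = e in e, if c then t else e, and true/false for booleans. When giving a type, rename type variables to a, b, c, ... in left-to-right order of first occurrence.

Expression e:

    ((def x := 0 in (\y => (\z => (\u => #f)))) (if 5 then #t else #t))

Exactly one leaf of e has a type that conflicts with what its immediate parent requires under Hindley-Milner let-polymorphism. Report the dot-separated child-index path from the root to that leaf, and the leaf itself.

Working:
let x : Int
\u._ : c -> Bool
\z._ : b -> c -> Bool
\y._ : a -> b -> c -> Bool
  unify Int ~ Bool
  FAIL: mismatch Int ~ Bool

Answer: 1.0 : 5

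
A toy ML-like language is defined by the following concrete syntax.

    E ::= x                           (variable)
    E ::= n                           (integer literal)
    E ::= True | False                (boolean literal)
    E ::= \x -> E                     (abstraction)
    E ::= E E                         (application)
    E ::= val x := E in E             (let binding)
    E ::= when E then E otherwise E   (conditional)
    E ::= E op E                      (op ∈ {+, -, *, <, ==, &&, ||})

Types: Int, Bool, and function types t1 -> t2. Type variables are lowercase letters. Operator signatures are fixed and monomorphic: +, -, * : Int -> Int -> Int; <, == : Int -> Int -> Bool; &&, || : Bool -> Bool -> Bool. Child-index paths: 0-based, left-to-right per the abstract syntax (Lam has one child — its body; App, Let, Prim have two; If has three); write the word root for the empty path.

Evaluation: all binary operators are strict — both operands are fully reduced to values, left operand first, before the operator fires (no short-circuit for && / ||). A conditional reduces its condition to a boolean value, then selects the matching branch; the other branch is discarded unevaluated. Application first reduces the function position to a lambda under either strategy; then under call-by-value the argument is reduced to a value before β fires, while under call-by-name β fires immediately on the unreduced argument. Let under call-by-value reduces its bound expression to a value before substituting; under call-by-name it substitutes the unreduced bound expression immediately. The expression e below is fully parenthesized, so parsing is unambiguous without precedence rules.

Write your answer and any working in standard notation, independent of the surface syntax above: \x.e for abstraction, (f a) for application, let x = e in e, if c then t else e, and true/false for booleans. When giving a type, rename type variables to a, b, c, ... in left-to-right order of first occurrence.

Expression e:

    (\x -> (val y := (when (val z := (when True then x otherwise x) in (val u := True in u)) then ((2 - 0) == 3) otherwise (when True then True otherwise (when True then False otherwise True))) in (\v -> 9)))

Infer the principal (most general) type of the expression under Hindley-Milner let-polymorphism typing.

Trace:
  unify Bool ~ Bool
x : a
x : a
  unify a ~ a
let z : a
let u : Bool
u : Bool
  unify Bool ~ Bool
  unify Int ~ Int
  unify Int ~ Int
  unify Int ~ Int
  unify Int ~ Int
  unify Bool ~ Bool
  unify Bool ~ Bool
  unify Bool ~ Bool
  unify Bool ~ Bool
  unify Bool ~ Bool
let y : Bool
\v._ : b -> Int
\x._ : a -> b -> Int

Answer: a -> b -> Int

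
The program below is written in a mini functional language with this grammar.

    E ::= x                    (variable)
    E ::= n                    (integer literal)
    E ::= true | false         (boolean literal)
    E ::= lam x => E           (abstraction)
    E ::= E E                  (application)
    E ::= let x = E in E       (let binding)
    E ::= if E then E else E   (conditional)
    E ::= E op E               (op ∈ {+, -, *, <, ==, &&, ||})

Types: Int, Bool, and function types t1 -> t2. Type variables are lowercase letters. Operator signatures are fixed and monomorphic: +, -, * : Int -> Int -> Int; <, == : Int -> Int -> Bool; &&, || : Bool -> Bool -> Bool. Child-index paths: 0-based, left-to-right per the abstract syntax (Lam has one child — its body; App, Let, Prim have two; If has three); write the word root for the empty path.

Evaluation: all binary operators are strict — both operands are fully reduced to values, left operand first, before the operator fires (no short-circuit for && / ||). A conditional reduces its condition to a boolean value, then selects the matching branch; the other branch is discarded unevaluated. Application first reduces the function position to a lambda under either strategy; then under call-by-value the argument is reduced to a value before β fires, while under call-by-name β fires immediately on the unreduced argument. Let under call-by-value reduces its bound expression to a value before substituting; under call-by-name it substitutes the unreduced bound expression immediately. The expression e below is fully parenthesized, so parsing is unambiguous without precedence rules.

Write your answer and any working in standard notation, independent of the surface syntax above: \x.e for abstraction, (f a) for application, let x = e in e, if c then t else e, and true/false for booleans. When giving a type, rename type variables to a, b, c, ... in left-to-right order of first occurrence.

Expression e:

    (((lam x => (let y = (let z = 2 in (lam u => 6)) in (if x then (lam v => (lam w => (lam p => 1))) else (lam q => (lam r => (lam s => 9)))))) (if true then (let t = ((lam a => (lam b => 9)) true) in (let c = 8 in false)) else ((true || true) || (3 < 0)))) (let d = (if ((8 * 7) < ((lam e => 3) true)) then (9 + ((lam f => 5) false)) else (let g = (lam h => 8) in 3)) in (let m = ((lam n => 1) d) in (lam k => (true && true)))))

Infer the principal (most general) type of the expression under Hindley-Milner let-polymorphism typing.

Answer: a -> b -> Int

Derivation:
let z : Int
\u._ : b -> Int
let y : forall. b -> Int
x : a
  unify a ~ Bool
\p._ : e -> Int
\w._ : d -> e -> Int
\v._ : c -> d -> e -> Int
\s._ : h -> Int
\r._ : g -> h -> Int
\q._ : f -> g -> h -> Int
  unify c -> d -> e -> Int ~ f -> g -> h -> Int
  unify c ~ f
  unify d -> e -> Int ~ g -> h -> Int
  unify d ~ g
  unify e -> Int ~ h -> Int
  unify e ~ h
  unify Int ~ Int
\x._ : Bool -> f -> g -> h -> Int
  unify Bool ~ Bool
\b._ : j -> Int
\a._ : i -> j -> Int
  unify i -> j -> Int ~ Bool -> k
  unify i ~ Bool
  unify j -> Int ~ k
_ _ : j -> Int
let t : forall. j -> Int
let c : Int
  unify Bool ~ Bool
  unify Bool ~ Bool
  unify Bool ~ Bool
  unify Int ~ Int
  unify Int ~ Int
  unify Bool ~ Bool
  unify Bool ~ Bool
  unify Bool -> f -> g -> h -> Int ~ Bool -> l
  unify Bool ~ Bool
  unify f -> g -> h -> Int ~ l
_ _ : f -> g -> h -> Int
  unify Int ~ Int
  unify Int ~ Int
  unify Int ~ Int
\e._ : m -> Int
  unify m -> Int ~ Bool -> n
  unify m ~ Bool
  unify Int ~ n
_ _ : Int
  unify Int ~ Int
  unify Bool ~ Bool
  unify Int ~ Int
\f._ : o -> Int
  unify o -> Int ~ Bool -> p
  unify o ~ Bool
  unify Int ~ p
_ _ : Int
  unify Int ~ Int
\h._ : q -> Int
let g : forall. q -> Int
  unify Int ~ Int
let d : Int
\n._ : r -> Int
d : Int
  unify r -> Int ~ Int -> s
  unify r ~ Int
  unify Int ~ s
_ _ : Int
let m : Int
  unify Bool ~ Bool
  unify Bool ~ Bool
\k._ : t -> Bool
  unify f -> g -> h -> Int ~ (t -> Bool) -> u
  unify f ~ t -> Bool
  unify g -> h -> Int ~ u
_ _ : g -> h -> Int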